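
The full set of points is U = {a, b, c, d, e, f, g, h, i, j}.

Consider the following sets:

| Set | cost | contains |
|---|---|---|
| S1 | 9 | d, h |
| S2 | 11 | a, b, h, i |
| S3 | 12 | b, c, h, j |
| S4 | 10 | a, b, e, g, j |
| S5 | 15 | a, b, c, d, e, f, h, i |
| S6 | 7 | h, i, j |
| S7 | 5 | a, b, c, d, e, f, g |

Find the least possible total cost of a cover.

12

S6, S7 together cover every point (S6 ∪ S7 = {a, b, c, d, e, f, g, h, i, j}); total cost 7 + 5 = 12.
No covering selection has total cost below 12.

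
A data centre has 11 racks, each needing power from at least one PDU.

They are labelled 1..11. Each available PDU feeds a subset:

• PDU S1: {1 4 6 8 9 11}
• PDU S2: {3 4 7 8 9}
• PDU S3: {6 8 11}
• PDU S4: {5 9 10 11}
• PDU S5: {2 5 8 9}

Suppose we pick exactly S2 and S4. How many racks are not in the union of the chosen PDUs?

3

Union of S2, S4 = {3, 4, 5, 7, 8, 9, 10, 11}.
Not covered: 1, 2, 6 — 3 racks.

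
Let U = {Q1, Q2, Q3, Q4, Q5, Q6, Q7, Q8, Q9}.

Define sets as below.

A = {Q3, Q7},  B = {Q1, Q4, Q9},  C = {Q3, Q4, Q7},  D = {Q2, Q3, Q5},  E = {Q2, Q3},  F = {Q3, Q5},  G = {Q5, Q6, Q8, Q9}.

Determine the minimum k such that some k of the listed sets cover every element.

B and C and E and G together: B ∪ C ∪ E ∪ G = {Q1, Q2, Q3, Q4, Q5, Q6, Q7, Q8, Q9} — every element is covered.
No 3 of the 7 sets cover everything (all 35 combinations miss at least one element), so 4 is optimal.

4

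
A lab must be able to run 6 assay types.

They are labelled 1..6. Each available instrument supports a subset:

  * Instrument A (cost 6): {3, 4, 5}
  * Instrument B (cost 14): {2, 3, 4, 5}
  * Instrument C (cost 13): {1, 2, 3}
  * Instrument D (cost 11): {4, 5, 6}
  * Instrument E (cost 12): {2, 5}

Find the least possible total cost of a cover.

C, D together cover every assay (C ∪ D = {1, 2, 3, 4, 5, 6}); total cost 13 + 11 = 24.
The greedy pick A, C, D costs 30; no covering selection beats 24.

24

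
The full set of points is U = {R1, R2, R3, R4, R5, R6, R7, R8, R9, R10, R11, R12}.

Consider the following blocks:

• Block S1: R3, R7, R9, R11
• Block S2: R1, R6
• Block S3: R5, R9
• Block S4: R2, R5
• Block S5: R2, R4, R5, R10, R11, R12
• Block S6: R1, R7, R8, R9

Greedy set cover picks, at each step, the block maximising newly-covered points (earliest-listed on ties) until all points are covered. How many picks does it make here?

4

Greedy: pick S5 (covers 6 new) → pick S6 (covers 4 new) → pick S1 (covers 1 new) → pick S2 (covers 1 new). Total picks: 4.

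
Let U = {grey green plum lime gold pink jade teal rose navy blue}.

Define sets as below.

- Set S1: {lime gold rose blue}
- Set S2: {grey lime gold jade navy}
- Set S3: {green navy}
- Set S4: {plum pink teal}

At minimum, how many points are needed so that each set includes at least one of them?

The 3 points {teal, navy, blue} hit every set.
The sets S1, S3, S4 are pairwise disjoint, so any hitting set needs a separate point for each — at least 3. Hence 3 is optimal.

3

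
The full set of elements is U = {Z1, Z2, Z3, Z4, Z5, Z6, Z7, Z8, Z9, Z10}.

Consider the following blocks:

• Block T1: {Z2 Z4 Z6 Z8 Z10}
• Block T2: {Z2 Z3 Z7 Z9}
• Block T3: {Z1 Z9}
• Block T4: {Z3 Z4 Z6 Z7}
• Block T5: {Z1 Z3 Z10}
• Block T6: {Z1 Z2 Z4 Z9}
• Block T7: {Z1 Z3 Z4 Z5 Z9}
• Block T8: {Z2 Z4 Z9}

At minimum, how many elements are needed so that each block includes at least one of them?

The 3 elements {Z3, Z8, Z9} hit every block.
No choice of 2 elements meets every block, so 3 is the minimum.

3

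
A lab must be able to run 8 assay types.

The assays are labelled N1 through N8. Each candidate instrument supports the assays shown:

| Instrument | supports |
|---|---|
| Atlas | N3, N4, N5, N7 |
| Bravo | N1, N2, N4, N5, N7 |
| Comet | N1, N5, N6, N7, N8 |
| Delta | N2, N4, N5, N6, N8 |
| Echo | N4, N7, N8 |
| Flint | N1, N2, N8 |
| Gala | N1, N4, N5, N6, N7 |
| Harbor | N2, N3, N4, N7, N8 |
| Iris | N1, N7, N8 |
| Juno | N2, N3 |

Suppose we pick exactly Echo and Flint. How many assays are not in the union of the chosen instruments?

Union of Echo, Flint = {N1, N2, N4, N7, N8}.
Not covered: N3, N5, N6 — 3 assays.

3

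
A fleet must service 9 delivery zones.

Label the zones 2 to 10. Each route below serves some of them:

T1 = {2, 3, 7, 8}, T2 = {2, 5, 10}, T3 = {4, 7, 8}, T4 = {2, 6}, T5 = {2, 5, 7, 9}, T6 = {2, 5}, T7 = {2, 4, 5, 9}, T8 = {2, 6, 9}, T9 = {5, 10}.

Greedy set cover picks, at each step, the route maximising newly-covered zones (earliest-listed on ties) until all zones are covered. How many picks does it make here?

Greedy: pick T1 (covers 4 new) → pick T7 (covers 3 new) → pick T2 (covers 1 new) → pick T4 (covers 1 new). Total picks: 4.

4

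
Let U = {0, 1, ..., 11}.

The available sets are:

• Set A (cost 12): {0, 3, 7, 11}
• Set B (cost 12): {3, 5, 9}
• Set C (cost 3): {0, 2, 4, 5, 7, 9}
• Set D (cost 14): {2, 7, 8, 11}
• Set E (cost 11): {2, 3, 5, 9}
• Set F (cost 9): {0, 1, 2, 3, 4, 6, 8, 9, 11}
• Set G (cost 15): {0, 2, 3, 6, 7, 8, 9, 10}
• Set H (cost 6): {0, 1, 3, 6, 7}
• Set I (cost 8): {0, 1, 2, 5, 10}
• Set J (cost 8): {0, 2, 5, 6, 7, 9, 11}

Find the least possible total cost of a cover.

20

C, F, I together cover every element (C ∪ F ∪ I = {0, 1, 2, 3, 4, 5, 6, 7, 8, 9, 10, 11}); total cost 3 + 9 + 8 = 20.
No covering selection has total cost below 20.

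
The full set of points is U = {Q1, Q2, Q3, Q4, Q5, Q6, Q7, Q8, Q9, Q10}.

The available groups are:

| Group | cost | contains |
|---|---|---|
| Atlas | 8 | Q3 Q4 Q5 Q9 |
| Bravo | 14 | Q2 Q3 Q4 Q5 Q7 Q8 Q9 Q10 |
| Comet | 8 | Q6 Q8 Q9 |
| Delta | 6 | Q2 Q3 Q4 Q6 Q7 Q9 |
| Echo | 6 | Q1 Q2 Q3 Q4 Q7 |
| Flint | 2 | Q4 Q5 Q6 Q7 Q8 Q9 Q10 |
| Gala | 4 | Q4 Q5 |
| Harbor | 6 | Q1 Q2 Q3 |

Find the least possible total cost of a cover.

8

Echo, Flint together cover every point (Echo ∪ Flint = {Q1, Q2, Q3, Q4, Q5, Q6, Q7, Q8, Q9, Q10}); total cost 6 + 2 = 8.
No covering selection has total cost below 8.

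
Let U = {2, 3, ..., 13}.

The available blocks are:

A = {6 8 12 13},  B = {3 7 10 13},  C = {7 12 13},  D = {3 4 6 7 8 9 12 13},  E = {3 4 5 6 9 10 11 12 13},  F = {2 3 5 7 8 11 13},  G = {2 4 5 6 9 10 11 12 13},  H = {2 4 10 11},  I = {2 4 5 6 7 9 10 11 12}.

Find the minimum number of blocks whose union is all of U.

E and F together: E ∪ F = {2, 3, 4, 5, 6, 7, 8, 9, 10, 11, 12, 13} — every item is covered.
No single block has all 12 items (the largest, E, has 9), so 2 is optimal.

2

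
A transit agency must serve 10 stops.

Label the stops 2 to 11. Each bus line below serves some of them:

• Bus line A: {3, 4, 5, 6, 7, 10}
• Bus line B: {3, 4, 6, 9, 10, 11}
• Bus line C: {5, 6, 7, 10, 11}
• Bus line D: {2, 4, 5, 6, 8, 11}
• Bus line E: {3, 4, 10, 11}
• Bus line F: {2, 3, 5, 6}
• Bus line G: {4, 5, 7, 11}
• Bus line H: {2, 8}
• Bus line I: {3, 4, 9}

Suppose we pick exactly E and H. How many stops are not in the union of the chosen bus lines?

Union of E, H = {2, 3, 4, 8, 10, 11}.
Not covered: 5, 6, 7, 9 — 4 stops.

4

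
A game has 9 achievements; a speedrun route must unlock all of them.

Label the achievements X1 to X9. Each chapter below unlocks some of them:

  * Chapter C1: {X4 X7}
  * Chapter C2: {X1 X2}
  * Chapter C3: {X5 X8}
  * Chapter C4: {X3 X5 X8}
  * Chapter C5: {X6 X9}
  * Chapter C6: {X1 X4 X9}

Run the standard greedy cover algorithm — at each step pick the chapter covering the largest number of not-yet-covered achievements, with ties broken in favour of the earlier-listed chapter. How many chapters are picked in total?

5

Greedy: pick C4 (covers 3 new) → pick C6 (covers 3 new) → pick C1 (covers 1 new) → pick C2 (covers 1 new) → pick C5 (covers 1 new). Total picks: 5.
(The true minimum cover uses only 4 chapters, so greedy is not optimal here.)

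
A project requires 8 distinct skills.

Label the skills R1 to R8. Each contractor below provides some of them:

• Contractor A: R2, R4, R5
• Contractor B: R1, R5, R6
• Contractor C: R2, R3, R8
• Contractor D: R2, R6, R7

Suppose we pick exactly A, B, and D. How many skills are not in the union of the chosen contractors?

2

Union of A, B, D = {R1, R2, R4, R5, R6, R7}.
Not covered: R3, R8 — 2 skills.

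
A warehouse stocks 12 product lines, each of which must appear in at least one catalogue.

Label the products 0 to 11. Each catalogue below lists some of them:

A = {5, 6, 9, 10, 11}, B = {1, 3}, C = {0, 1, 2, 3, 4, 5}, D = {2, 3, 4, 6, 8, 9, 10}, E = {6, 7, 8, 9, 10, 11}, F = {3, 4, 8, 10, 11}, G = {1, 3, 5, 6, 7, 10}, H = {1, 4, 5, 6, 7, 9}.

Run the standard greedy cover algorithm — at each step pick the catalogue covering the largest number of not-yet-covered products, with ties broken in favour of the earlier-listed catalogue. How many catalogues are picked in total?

Greedy: pick D (covers 7 new) → pick C (covers 3 new) → pick E (covers 2 new). Total picks: 3.
(The true minimum cover uses only 2 catalogues, so greedy is not optimal here.)

3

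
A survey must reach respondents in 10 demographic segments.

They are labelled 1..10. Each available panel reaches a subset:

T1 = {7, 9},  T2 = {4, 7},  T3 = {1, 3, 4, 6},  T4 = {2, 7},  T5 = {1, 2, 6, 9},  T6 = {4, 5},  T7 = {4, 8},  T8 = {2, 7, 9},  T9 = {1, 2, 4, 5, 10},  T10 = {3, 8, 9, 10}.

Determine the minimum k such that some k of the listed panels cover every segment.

T2 and T3 and T9 and T10 together: T2 ∪ T3 ∪ T9 ∪ T10 = {1, 2, 3, 4, 5, 6, 7, 8, 9, 10} — every segment is covered.
No 3 of the 10 panels cover everything (all 120 combinations miss at least one segment), so 4 is optimal.

4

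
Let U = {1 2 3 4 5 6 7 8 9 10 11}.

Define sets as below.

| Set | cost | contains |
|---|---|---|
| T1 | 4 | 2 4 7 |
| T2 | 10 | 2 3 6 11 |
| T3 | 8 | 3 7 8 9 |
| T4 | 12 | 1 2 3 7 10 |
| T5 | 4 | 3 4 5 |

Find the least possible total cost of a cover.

34

T2, T3, T4, T5 together cover every element (T2 ∪ T3 ∪ T4 ∪ T5 = {1, 2, 3, 4, 5, 6, 7, 8, 9, 10, 11}); total cost 10 + 8 + 12 + 4 = 34.
The greedy pick T1, T5, T3, T2, T4 costs 38; no covering selection beats 34.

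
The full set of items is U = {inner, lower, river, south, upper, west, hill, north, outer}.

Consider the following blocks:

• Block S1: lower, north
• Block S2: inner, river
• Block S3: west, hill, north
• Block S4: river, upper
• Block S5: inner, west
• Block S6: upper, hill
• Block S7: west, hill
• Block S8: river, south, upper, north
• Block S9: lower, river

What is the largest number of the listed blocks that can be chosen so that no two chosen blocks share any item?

S1, S2, S7 are pairwise disjoint (S1={lower,north}; S2={inner,river}; S7={west,hill}).
Every remaining block overlaps one of these, and no 4 of the listed blocks are pairwise disjoint, so 3 is the maximum.

3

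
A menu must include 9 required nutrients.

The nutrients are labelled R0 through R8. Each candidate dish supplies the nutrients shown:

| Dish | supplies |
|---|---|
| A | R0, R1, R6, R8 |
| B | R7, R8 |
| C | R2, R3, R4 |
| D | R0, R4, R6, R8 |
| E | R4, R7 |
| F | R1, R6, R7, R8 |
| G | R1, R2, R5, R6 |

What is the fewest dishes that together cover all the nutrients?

4

A and C and F and G together: A ∪ C ∪ F ∪ G = {R0, R1, R2, R3, R4, R5, R6, R7, R8} — every nutrient is covered.
No 3 of the 7 dishes cover everything (all 35 combinations miss at least one nutrient), so 4 is optimal.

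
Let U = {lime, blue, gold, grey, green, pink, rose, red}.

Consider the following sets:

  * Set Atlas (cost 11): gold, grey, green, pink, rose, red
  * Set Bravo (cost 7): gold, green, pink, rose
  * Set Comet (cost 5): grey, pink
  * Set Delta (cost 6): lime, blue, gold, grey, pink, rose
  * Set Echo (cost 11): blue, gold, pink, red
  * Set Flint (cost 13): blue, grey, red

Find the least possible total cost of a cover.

17

Atlas, Delta together cover every item (Atlas ∪ Delta = {lime, blue, gold, grey, green, pink, rose, red}); total cost 11 + 6 = 17.
No covering selection has total cost below 17.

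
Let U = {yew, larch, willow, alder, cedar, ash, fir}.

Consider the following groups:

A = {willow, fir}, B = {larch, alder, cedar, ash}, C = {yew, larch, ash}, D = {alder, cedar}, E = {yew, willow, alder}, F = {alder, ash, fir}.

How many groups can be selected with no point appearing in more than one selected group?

A, C, D are pairwise disjoint (A={willow,fir}; C={yew,larch,ash}; D={alder,cedar}).
Every remaining group overlaps one of these, and no 4 of the listed groups are pairwise disjoint, so 3 is the maximum.

3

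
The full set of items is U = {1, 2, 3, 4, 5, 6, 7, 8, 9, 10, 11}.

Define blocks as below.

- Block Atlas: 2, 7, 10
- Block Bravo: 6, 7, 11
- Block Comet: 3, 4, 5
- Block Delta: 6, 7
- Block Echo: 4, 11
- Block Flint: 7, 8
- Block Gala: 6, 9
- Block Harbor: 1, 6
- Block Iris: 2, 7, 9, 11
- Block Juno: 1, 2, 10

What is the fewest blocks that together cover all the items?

5

Take {Bravo, Comet, Flint, Iris, Juno}. Their union is {1, 2, 3, 4, 5, 6, 7, 8, 9, 10, 11}, which is all 11 items.
No 4 of the 10 blocks cover everything (all 210 combinations miss at least one item), so 5 is optimal.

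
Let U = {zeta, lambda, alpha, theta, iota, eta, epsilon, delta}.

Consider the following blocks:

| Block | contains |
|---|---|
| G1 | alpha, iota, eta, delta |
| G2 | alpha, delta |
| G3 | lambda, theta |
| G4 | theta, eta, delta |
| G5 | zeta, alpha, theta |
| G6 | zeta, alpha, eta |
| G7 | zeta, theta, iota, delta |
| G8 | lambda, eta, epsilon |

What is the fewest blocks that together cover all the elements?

Take {G6, G7, G8}. Their union is {zeta, lambda, alpha, theta, iota, eta, epsilon, delta}, which is all 8 elements.
Only G8 contains epsilon, so G8 is forced; the remaining 5 elements need at least 2 more blocks (each remaining block adds at most 4) — so at least 3 blocks are needed, and 3 is optimal.

3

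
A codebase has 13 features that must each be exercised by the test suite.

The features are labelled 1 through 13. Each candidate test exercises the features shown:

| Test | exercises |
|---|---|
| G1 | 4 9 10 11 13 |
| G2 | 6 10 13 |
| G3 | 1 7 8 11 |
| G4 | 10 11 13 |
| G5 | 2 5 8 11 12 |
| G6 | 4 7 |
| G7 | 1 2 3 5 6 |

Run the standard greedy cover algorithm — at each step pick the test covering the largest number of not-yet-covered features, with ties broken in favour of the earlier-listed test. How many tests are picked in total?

Greedy: pick G1 (covers 5 new) → pick G7 (covers 5 new) → pick G3 (covers 2 new) → pick G5 (covers 1 new). Total picks: 4.

4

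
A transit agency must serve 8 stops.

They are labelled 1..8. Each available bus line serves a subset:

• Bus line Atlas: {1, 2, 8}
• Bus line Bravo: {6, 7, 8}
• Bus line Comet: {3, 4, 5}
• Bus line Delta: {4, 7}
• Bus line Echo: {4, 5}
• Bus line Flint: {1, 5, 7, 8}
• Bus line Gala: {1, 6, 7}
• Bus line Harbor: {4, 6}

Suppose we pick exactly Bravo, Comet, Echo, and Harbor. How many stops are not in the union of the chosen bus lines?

Union of Bravo, Comet, Echo, Harbor = {3, 4, 5, 6, 7, 8}.
Not covered: 1, 2 — 2 stops.

2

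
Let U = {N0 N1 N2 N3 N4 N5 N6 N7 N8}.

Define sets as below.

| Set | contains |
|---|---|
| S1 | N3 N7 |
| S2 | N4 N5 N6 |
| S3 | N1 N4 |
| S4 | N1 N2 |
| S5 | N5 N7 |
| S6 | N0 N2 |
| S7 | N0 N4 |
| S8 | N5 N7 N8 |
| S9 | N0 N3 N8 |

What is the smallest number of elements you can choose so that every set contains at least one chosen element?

The 4 elements {N2, N4, N7, N8} hit every set.
No choice of 3 elements meets every set, so 4 is the minimum.

4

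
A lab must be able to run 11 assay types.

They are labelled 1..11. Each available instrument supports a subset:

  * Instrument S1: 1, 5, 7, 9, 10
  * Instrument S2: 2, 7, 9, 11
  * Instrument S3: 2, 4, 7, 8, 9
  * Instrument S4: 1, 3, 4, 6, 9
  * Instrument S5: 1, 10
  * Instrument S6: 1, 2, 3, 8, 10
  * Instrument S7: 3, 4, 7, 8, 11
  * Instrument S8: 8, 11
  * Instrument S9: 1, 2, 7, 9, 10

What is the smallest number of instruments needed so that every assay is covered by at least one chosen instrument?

4

S1 and S2 and S4 and S7 together: S1 ∪ S2 ∪ S4 ∪ S7 = {1, 2, 3, 4, 5, 6, 7, 8, 9, 10, 11} — every assay is covered.
No 3 of the 9 instruments cover everything (all 84 combinations miss at least one assay), so 4 is optimal.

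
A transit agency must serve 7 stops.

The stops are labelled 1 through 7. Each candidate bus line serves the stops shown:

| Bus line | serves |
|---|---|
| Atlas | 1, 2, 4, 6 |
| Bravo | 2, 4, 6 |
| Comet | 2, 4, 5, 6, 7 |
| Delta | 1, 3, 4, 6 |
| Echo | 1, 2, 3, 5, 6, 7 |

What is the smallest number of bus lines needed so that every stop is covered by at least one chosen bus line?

Take {Delta, Echo}. Their union is {1, 2, 3, 4, 5, 6, 7}, which is all 7 stops.
No single bus line has all 7 stops (the largest, Echo, has 6), so 2 is optimal.

2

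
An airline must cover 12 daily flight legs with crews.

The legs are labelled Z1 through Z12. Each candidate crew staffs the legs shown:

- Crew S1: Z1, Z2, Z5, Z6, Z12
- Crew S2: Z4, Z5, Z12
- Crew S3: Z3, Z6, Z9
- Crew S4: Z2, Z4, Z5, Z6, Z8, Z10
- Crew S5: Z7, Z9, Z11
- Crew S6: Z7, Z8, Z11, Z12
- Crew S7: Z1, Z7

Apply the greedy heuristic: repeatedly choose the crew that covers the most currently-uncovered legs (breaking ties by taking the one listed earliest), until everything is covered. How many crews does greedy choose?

Greedy: pick S4 (covers 6 new) → pick S5 (covers 3 new) → pick S1 (covers 2 new) → pick S3 (covers 1 new). Total picks: 4.

4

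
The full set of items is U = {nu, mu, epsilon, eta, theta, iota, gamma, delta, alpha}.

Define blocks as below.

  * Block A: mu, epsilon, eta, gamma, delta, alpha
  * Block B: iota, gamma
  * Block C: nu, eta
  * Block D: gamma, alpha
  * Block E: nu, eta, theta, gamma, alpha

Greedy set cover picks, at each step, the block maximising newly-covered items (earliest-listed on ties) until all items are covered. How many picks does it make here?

Greedy: pick A (covers 6 new) → pick E (covers 2 new) → pick B (covers 1 new). Total picks: 3.

3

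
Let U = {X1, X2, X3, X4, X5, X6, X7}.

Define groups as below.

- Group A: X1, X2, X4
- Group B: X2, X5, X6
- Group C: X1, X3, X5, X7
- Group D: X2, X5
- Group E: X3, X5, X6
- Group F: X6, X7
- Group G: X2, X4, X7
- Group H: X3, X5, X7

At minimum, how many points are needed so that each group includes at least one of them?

T = {X4, X5, X6} meets every group (each contains at least one member of T), and |T| = 3.
No choice of 2 points meets every group, so 3 is the minimum.

3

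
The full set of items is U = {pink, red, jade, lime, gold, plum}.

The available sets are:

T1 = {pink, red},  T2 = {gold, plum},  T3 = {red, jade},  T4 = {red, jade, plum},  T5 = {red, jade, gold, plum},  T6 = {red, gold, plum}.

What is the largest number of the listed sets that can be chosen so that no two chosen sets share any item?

2

T2, T3 are pairwise disjoint (T2={gold,plum}; T3={red,jade}).
Every remaining set overlaps one of these, and no 3 of the listed sets are pairwise disjoint, so 2 is the maximum.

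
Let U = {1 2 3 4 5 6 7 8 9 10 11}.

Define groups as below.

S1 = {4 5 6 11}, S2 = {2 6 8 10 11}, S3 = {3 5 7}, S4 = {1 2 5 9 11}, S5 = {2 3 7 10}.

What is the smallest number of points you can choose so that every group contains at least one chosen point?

2

Take H = {5, 10}. Each listed group contains at least one of these, so H is a hitting set of size 2.
The groups S2, S3 are pairwise disjoint, so any hitting set needs a separate point for each — at least 2. Hence 2 is optimal.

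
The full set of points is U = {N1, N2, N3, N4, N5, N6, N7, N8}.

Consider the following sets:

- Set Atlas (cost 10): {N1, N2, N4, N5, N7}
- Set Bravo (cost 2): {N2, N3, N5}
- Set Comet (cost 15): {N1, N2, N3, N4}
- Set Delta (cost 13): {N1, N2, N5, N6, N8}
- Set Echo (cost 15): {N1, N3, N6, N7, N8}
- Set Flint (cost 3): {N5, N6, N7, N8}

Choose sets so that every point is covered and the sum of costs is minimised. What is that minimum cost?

15

Atlas, Bravo, Flint together cover every point (Atlas ∪ Bravo ∪ Flint = {N1, N2, N3, N4, N5, N6, N7, N8}); total cost 10 + 2 + 3 = 15.
No covering selection has total cost below 15.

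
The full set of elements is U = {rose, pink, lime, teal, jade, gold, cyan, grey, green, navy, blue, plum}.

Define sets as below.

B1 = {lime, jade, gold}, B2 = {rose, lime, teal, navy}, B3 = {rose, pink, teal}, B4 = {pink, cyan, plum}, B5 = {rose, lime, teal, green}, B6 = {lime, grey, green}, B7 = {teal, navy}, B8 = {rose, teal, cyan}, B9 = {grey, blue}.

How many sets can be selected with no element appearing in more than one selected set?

B1, B4, B7, B9 are pairwise disjoint (B1={lime,jade,gold}; B4={pink,cyan,plum}; B7={teal,navy}; B9={grey,blue}).
Every remaining set overlaps one of these, and no 5 of the listed sets are pairwise disjoint, so 4 is the maximum.

4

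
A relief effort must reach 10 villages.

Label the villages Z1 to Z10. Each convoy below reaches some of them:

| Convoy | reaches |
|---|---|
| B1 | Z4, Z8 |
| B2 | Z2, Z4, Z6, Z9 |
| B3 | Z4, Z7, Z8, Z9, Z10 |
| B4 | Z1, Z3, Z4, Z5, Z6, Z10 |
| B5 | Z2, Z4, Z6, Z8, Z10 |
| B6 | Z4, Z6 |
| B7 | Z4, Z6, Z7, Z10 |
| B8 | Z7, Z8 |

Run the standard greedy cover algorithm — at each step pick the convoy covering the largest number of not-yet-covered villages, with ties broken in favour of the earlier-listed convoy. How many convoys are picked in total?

Greedy: pick B4 (covers 6 new) → pick B3 (covers 3 new) → pick B2 (covers 1 new). Total picks: 3.

3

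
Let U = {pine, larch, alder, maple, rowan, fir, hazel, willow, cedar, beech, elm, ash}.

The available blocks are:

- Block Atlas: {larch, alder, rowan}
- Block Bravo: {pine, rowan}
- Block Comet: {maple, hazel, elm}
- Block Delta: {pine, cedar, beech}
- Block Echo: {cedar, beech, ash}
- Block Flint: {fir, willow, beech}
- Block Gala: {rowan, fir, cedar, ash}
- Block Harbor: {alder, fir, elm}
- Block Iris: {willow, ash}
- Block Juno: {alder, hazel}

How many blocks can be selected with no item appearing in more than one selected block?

4

Atlas, Comet, Delta, Iris are pairwise disjoint (Atlas={larch,alder,rowan}; Comet={maple,hazel,elm}; Delta={pine,cedar,beech}; Iris={willow,ash}).
Every remaining block overlaps one of these, and no 5 of the listed blocks are pairwise disjoint, so 4 is the maximum.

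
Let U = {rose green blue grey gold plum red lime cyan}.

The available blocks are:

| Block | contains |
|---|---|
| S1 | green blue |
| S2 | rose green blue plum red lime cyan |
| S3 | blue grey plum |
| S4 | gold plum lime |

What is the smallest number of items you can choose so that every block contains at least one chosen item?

H = {blue, plum} meets every block (each contains at least one member of H), and |H| = 2.
The blocks S1, S4 are pairwise disjoint, so any hitting set needs a separate item for each — at least 2. Hence 2 is optimal.

2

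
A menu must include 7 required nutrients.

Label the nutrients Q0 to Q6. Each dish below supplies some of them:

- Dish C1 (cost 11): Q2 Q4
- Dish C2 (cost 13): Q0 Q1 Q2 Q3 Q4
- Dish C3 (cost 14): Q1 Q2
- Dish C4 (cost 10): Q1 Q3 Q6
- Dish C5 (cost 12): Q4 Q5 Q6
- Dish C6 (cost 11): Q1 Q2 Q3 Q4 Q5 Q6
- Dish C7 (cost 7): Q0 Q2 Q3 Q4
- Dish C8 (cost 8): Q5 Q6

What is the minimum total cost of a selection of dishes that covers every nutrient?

C6, C7 together cover every nutrient (C6 ∪ C7 = {Q0, Q1, Q2, Q3, Q4, Q5, Q6}); total cost 11 + 7 = 18.
No covering selection has total cost below 18.

18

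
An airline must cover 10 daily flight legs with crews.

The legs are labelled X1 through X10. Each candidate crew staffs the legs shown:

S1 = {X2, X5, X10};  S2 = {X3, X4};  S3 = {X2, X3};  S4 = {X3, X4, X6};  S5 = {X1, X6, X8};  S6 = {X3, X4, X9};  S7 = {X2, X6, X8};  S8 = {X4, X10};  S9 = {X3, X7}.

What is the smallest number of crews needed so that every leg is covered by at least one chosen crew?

Take {S1, S5, S6, S9}. Their union is {X1, X2, X3, X4, X5, X6, X7, X8, X9, X10}, which is all 10 legs.
Each crew has at most 3 legs, and 3·3 = 9 < 10 — so at least 4 crews are needed, and 4 is optimal.

4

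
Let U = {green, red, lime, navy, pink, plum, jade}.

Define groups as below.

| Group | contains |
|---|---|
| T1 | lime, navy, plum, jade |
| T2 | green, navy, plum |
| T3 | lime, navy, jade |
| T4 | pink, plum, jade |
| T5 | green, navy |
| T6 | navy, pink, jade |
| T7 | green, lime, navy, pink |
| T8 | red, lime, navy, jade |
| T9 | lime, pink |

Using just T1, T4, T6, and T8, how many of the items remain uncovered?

1

Union of T1, T4, T6, T8 = {red, lime, navy, pink, plum, jade}.
Not covered: green — 1 item.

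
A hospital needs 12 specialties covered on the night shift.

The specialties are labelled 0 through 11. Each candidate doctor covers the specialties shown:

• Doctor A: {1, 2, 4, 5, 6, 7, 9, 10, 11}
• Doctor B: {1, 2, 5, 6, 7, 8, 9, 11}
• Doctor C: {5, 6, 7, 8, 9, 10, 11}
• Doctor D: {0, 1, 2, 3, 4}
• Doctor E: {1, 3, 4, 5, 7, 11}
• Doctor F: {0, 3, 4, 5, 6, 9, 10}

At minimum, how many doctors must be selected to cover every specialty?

2

Take {C, D}. Their union is {0, 1, 2, 3, 4, 5, 6, 7, 8, 9, 10, 11}, which is all 12 specialties.
No single doctor has all 12 specialties (the largest, A, has 9), so 2 is optimal.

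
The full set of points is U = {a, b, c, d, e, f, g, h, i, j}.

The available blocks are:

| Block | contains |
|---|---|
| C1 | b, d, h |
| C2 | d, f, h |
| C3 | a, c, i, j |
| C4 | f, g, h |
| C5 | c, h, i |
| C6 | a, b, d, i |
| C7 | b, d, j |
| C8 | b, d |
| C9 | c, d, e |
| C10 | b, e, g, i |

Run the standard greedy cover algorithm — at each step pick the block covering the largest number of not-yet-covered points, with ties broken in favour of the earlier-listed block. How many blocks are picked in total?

Greedy: pick C3 (covers 4 new) → pick C1 (covers 3 new) → pick C4 (covers 2 new) → pick C9 (covers 1 new). Total picks: 4.
(The true minimum cover uses only 3 blocks, so greedy is not optimal here.)

4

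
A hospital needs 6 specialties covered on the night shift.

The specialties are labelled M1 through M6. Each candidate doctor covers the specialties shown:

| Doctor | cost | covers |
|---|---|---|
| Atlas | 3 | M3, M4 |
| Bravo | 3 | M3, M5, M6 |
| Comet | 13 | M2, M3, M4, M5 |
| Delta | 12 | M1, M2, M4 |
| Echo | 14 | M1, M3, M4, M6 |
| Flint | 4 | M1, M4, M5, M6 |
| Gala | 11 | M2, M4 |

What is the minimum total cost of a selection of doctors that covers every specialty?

Bravo, Delta together cover every specialty (Bravo ∪ Delta = {M1, M2, M3, M4, M5, M6}); total cost 3 + 12 = 15.
The greedy pick Bravo, Flint, Gala costs 18; no covering selection beats 15.

15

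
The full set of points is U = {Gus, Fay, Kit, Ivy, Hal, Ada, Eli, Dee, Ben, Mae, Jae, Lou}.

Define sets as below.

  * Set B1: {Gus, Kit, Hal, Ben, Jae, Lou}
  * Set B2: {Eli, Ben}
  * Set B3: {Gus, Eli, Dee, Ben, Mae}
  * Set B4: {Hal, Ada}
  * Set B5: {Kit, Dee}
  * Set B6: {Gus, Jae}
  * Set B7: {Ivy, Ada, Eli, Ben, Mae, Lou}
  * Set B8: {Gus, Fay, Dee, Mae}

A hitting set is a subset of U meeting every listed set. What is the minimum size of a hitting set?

4

Take H = {Hal, Dee, Ben, Jae}. Each listed set contains at least one of these, so H is a hitting set of size 4.
The sets B2, B4, B5, B6 are pairwise disjoint, so any hitting set needs a separate point for each — at least 4. Hence 4 is optimal.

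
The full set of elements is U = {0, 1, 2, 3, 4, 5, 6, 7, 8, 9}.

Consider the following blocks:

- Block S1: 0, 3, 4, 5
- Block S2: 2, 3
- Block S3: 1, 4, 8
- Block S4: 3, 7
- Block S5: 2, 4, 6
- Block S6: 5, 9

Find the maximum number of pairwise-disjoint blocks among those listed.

3

S4, S5, S6 are pairwise disjoint (S4={3,7}; S5={2,4,6}; S6={5,9}).
Every remaining block overlaps one of these, and no 4 of the listed blocks are pairwise disjoint, so 3 is the maximum.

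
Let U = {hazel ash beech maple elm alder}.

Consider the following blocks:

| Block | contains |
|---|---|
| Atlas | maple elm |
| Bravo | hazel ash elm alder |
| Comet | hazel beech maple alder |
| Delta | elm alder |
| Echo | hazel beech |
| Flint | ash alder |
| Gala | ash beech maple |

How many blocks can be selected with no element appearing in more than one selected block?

3

Atlas, Echo, Flint are pairwise disjoint (Atlas={maple,elm}; Echo={hazel,beech}; Flint={ash,alder}).
Every remaining block overlaps one of these, and no 4 of the listed blocks are pairwise disjoint, so 3 is the maximum.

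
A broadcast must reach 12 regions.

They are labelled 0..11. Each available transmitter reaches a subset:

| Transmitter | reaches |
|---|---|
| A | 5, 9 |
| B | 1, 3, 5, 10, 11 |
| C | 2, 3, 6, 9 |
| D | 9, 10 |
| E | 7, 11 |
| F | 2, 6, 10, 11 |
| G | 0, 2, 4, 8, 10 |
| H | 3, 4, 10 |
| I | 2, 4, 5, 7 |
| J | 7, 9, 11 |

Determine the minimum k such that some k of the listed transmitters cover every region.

4

B and C and E and G together: B ∪ C ∪ E ∪ G = {0, 1, 2, 3, 4, 5, 6, 7, 8, 9, 10, 11} — every region is covered.
No 3 of the 10 transmitters cover everything (all 120 combinations miss at least one region), so 4 is optimal.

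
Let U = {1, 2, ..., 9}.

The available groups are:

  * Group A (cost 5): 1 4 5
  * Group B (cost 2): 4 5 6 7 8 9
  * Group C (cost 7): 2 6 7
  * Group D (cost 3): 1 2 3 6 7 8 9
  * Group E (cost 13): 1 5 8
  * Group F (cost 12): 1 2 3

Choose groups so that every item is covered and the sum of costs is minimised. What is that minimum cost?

B, D together cover every item (B ∪ D = {1, 2, 3, 4, 5, 6, 7, 8, 9}); total cost 2 + 3 = 5.
No covering selection has total cost below 5.

5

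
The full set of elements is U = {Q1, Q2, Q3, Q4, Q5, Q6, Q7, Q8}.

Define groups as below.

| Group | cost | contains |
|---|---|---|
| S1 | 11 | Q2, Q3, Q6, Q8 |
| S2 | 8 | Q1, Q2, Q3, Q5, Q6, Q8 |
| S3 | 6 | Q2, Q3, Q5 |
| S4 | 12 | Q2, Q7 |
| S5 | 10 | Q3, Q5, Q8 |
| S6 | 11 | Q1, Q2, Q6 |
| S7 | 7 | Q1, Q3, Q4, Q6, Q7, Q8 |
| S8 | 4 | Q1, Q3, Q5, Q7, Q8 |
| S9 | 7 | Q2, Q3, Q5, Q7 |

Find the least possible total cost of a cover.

13

S3, S7 together cover every element (S3 ∪ S7 = {Q1, Q2, Q3, Q4, Q5, Q6, Q7, Q8}); total cost 6 + 7 = 13.
The greedy pick S8, S7, S3 costs 17; no covering selection beats 13.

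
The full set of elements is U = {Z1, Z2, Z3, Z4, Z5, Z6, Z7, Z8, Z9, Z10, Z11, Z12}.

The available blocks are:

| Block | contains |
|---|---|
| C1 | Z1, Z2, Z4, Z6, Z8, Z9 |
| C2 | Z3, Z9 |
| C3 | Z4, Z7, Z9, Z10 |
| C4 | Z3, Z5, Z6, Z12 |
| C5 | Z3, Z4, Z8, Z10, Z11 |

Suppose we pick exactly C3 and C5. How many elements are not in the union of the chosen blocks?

Union of C3, C5 = {Z3, Z4, Z7, Z8, Z9, Z10, Z11}.
Not covered: Z1, Z2, Z5, Z6, Z12 — 5 elements.

5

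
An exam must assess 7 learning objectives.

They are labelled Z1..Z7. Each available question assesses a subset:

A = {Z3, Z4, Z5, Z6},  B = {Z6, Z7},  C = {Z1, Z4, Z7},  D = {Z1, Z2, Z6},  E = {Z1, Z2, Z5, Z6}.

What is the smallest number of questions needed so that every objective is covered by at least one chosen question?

3

A and B and D together: A ∪ B ∪ D = {Z1, Z2, Z3, Z4, Z5, Z6, Z7} — every objective is covered.
Only A contains Z3, so A is forced; the remaining 3 objectives need at least 2 more questions (each remaining question adds at most 2) — so at least 3 questions are needed, and 3 is optimal.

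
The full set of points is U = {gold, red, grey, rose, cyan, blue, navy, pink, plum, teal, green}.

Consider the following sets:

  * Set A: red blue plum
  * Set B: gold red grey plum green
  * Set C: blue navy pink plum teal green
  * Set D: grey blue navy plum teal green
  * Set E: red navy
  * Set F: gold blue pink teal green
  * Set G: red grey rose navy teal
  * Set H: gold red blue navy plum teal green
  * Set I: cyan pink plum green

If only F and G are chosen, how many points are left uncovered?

Union of F, G = {gold, red, grey, rose, blue, navy, pink, teal, green}.
Not covered: cyan, plum — 2 points.

2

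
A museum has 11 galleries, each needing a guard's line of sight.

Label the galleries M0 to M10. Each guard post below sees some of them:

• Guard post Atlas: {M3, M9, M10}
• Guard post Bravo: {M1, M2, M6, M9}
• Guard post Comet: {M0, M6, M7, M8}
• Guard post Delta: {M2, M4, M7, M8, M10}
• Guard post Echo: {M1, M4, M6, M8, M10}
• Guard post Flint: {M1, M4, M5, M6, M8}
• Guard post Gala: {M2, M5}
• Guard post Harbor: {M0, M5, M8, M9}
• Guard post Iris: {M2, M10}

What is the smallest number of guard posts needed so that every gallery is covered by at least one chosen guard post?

4

Take {Atlas, Bravo, Comet, Flint}. Their union is {M0, M1, M2, M3, M4, M5, M6, M7, M8, M9, M10}, which is all 11 galleries.
No 3 of the 9 guard posts cover everything (all 84 combinations miss at least one gallery), so 4 is optimal.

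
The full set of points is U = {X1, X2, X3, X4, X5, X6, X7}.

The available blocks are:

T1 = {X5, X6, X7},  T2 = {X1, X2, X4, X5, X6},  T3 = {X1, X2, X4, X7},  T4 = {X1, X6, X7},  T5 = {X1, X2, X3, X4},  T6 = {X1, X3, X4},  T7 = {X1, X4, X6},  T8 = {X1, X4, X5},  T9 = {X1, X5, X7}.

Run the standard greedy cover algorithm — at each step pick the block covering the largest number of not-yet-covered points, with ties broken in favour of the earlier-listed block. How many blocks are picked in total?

3

Greedy: pick T2 (covers 5 new) → pick T1 (covers 1 new) → pick T5 (covers 1 new). Total picks: 3.
(The true minimum cover uses only 2 blocks, so greedy is not optimal here.)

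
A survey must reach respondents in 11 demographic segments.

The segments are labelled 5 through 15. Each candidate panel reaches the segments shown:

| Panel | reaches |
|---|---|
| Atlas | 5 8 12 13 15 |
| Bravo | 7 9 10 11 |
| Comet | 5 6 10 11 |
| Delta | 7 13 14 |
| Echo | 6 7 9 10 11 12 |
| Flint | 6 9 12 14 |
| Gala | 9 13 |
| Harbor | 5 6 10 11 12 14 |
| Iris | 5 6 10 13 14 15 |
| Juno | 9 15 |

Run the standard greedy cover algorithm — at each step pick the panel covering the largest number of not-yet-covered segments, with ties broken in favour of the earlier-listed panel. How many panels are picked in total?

3

Greedy: pick Echo (covers 6 new) → pick Atlas (covers 4 new) → pick Delta (covers 1 new). Total picks: 3.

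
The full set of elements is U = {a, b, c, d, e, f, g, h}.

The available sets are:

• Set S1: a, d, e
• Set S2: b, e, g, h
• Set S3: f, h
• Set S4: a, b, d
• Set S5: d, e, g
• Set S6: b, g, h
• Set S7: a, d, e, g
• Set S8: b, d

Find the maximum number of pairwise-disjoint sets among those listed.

S3, S7 are pairwise disjoint (S3={f,h}; S7={a,d,e,g}).
Every remaining set overlaps one of these, and no 3 of the listed sets are pairwise disjoint, so 2 is the maximum.

2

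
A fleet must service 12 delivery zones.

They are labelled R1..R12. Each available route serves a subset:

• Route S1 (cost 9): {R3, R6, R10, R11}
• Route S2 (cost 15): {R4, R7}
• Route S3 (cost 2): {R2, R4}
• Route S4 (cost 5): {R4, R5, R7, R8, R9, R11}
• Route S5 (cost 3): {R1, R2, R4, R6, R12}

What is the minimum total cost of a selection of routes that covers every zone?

S1, S4, S5 together cover every zone (S1 ∪ S4 ∪ S5 = {R1, R2, R3, R4, R5, R6, R7, R8, R9, R10, R11, R12}); total cost 9 + 5 + 3 = 17.
No covering selection has total cost below 17.

17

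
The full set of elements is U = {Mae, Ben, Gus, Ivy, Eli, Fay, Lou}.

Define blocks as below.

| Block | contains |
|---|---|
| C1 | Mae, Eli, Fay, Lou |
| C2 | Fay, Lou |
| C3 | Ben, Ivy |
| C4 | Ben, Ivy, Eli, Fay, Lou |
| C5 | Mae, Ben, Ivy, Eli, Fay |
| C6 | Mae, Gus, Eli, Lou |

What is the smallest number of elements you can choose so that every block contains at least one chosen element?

2

H = {Ben, Lou} meets every block (each contains at least one member of H), and |H| = 2.
The blocks C3, C6 are pairwise disjoint, so any hitting set needs a separate element for each — at least 2. Hence 2 is optimal.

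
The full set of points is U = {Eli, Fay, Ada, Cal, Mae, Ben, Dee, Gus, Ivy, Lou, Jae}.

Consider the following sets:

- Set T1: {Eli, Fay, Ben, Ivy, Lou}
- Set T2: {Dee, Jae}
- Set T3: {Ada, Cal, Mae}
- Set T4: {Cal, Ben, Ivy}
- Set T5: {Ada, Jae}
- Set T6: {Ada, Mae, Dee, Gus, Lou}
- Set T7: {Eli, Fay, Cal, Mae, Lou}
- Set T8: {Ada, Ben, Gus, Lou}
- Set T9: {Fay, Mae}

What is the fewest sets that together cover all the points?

4

T1 and T2 and T3 and T6 together: T1 ∪ T2 ∪ T3 ∪ T6 = {Eli, Fay, Ada, Cal, Mae, Ben, Dee, Gus, Ivy, Lou, Jae} — every point is covered.
No 3 of the 9 sets cover everything (all 84 combinations miss at least one point), so 4 is optimal.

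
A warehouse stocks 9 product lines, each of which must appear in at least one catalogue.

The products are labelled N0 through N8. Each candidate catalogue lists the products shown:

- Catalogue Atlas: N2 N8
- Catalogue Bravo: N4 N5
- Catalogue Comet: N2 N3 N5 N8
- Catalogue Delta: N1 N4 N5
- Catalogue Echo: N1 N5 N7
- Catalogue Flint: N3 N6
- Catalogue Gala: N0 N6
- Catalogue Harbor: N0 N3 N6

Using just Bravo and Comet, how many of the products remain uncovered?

Union of Bravo, Comet = {N2, N3, N4, N5, N8}.
Not covered: N0, N1, N6, N7 — 4 products.

4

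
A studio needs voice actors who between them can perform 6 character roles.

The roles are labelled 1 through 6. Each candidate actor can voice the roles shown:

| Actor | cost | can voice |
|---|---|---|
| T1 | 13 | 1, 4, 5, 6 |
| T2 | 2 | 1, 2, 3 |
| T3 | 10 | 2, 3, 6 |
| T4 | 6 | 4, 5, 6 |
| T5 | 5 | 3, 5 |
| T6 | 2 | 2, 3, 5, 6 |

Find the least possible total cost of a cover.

T2, T4 together cover every role (T2 ∪ T4 = {1, 2, 3, 4, 5, 6}); total cost 2 + 6 = 8.
The greedy pick T6, T2, T4 costs 10; no covering selection beats 8.

8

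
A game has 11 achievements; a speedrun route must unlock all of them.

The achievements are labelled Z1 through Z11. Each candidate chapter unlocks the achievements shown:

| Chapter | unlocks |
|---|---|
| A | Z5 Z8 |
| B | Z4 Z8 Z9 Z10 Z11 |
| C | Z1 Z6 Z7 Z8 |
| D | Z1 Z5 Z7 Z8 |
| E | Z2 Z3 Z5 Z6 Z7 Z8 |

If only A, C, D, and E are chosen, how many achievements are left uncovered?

4

Union of A, C, D, E = {Z1, Z2, Z3, Z5, Z6, Z7, Z8}.
Not covered: Z4, Z9, Z10, Z11 — 4 achievements.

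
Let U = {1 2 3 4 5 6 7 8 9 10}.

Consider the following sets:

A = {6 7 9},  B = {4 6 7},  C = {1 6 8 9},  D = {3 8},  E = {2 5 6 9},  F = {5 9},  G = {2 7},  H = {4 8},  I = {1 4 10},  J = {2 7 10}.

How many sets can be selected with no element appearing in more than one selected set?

D, F, G, I are pairwise disjoint (D={3,8}; F={5,9}; G={2,7}; I={1,4,10}).
Every remaining set overlaps one of these, and no 5 of the listed sets are pairwise disjoint, so 4 is the maximum.

4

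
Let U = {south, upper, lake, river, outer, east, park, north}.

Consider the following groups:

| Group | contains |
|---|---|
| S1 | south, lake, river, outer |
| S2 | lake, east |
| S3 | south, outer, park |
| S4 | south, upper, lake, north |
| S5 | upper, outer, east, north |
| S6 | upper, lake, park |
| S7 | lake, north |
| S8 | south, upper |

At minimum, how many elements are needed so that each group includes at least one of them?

3

The 3 elements {south, upper, lake} hit every group.
No choice of 2 elements meets every group, so 3 is the minimum.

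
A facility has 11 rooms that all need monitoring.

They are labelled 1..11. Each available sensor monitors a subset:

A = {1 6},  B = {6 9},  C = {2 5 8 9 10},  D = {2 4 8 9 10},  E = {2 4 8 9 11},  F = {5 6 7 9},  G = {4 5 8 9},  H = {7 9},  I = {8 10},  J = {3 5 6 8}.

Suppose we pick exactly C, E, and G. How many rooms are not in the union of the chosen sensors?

4

Union of C, E, G = {2, 4, 5, 8, 9, 10, 11}.
Not covered: 1, 3, 6, 7 — 4 rooms.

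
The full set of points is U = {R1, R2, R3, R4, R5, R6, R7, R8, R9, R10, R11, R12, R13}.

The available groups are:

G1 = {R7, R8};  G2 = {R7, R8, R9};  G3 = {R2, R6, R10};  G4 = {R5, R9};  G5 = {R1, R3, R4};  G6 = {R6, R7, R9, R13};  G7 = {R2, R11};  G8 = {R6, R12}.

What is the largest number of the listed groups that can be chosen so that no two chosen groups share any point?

5

G1, G4, G5, G7, G8 are pairwise disjoint (G1={R7,R8}; G4={R5,R9}; G5={R1,R3,R4}; G7={R2,R11}; G8={R6,R12}).
Every remaining group overlaps one of these, and no 6 of the listed groups are pairwise disjoint, so 5 is the maximum.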